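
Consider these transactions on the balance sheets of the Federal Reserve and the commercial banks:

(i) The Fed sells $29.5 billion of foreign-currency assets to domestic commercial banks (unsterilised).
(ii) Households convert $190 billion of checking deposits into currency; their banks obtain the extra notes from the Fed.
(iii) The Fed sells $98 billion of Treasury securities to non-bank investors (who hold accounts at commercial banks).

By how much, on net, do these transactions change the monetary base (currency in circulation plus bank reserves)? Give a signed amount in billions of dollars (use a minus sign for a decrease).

-$127.5 billion

Fed balance sheet:
  Assets:      Securities −$98B, Foreign assets −$29.5B
  Liabilities: Bank reserves −$317.5B, Currency in circulation +$190B
Monetary base = currency + reserves: +$190B + (−$317.5B) = -$127.5 billion.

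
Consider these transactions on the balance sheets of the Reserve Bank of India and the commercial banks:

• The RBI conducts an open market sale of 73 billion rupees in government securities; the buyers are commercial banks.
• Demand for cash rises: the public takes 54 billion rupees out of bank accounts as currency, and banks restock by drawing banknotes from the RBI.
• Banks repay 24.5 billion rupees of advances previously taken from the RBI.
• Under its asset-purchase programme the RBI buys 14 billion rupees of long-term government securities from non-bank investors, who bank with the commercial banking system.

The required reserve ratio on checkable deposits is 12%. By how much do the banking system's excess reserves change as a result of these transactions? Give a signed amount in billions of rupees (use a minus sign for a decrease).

-132.7 billion

OMO sale (to banks) 73 billion rupees: reserves −73B, deposits 0.
Currency withdrawal 54 billion rupees: reserves −54B, deposits −54B.
Discount-window repayment 24.5 billion rupees: reserves −24.5B, deposits 0.
Asset purchase (from non-banks) 14 billion rupees: reserves +14B, deposits +14B.
Totals: Δreserves = −137.5B, Δdeposits = −40B.
Δrequired reserves = 12% × −40B = −4.8B.
Δexcess reserves = Δreserves − Δrequired = −137.5B − (−4.8B) = -132.7 billion.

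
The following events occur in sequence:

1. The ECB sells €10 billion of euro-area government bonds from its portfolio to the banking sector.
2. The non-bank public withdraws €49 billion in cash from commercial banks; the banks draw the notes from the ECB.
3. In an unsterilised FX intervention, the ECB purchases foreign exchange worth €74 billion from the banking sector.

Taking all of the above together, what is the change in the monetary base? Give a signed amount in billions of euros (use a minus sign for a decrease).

OMO sale (to banks) €10 billion: ECB balance sheet contracts → −€10B.
Currency withdrawal €49 billion: just a shift between currency and reserves — both are base money → 0.
FX purchase €74 billion: ECB balance sheet expands → +€74B.
Net: −10 + 0 + 74 = +€64 billion.

+€64 billion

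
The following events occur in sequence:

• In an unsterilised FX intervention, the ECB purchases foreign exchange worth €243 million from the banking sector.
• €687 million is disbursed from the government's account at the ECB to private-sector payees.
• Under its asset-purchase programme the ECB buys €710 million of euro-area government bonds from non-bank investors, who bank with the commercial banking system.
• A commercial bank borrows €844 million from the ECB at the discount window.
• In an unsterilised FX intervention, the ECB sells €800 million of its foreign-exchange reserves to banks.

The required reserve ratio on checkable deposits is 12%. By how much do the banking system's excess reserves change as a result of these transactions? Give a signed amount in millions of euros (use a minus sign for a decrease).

FX purchase €243 million: reserves +€243M, deposits 0.
Government spending €687 million: reserves +€687M, deposits +€687M.
Asset purchase (from non-banks) €710 million: reserves +€710M, deposits +€710M.
Discount-window loan €844 million: reserves +€844M, deposits 0.
FX sale €800 million: reserves −€800M, deposits 0.
Totals: Δreserves = +€1684M, Δdeposits = +€1397M.
Δrequired reserves = 12% × +€1397M = +€167.64M.
Δexcess reserves = Δreserves − Δrequired = +€1684M − (+€167.64M) = +€1516.36 million.

+€1516.36 million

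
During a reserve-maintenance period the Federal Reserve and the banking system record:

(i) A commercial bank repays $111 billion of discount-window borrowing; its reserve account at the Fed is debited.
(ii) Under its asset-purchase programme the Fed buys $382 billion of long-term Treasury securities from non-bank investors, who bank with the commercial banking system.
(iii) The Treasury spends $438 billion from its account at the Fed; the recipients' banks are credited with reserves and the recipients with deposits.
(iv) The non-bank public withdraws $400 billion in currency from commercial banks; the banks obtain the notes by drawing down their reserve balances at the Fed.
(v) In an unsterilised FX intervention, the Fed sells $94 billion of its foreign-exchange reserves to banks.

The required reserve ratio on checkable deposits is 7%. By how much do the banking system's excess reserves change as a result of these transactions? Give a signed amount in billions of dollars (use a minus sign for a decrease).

Discount-window repayment $111 billion: reserves −$111B, deposits 0.
Asset purchase (from non-banks) $382 billion: reserves +$382B, deposits +$382B.
Government spending $438 billion: reserves +$438B, deposits +$438B.
Currency withdrawal $400 billion: reserves −$400B, deposits −$400B.
FX sale $94 billion: reserves −$94B, deposits 0.
Totals: Δreserves = +$215B, Δdeposits = +$420B.
Δrequired reserves = 7% × +$420B = +$29.4B.
Δexcess reserves = Δreserves − Δrequired = +$215B − (+$29.4B) = +$185.6 billion.

+$185.6 billion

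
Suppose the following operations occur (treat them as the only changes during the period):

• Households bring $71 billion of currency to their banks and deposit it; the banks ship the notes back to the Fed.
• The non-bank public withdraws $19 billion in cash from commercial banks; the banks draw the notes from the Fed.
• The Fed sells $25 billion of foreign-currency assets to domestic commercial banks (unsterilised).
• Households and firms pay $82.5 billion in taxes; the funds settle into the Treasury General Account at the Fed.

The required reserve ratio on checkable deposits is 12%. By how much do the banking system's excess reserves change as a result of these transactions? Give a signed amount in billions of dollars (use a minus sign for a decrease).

Currency deposit $71 billion: reserves +$71B, deposits +$71B.
Currency withdrawal $19 billion: reserves −$19B, deposits −$19B.
FX sale $25 billion: reserves −$25B, deposits 0.
Government account inflow $82.5 billion: reserves −$82.5B, deposits −$82.5B.
Totals: Δreserves = −$55.5B, Δdeposits = −$30.5B.
Δrequired reserves = 12% × −$30.5B = −$3.66B.
Δexcess reserves = Δreserves − Δrequired = −$55.5B − (−$3.66B) = -$51.84 billion.

-$51.84 billion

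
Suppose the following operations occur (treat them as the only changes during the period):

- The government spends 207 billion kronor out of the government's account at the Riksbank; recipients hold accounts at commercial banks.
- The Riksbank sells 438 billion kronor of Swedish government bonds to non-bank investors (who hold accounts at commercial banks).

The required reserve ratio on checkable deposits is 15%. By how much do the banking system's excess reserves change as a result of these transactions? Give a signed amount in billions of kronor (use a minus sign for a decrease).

-196.35 billion

Government spending 207 billion kronor: reserves +207B, deposits +207B.
Asset sale (to non-banks) 438 billion kronor: reserves −438B, deposits −438B.
Totals: Δreserves = −231B, Δdeposits = −231B.
Δrequired reserves = 15% × −231B = −34.65B.
Δexcess reserves = Δreserves − Δrequired = −231B − (−34.65B) = -196.35 billion.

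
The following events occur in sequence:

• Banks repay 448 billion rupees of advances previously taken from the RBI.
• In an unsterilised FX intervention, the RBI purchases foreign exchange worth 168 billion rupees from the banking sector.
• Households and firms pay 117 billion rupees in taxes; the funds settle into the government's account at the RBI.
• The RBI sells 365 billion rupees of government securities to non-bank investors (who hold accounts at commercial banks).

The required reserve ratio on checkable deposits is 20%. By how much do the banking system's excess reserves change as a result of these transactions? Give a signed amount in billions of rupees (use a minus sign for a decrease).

-665.6 billion

Discount-window repayment 448 billion rupees: reserves −448B, deposits 0.
FX purchase 168 billion rupees: reserves +168B, deposits 0.
Government account inflow 117 billion rupees: reserves −117B, deposits −117B.
Asset sale (to non-banks) 365 billion rupees: reserves −365B, deposits −365B.
Totals: Δreserves = −762B, Δdeposits = −482B.
Δrequired reserves = 20% × −482B = −96.4B.
Δexcess reserves = Δreserves − Δrequired = −762B − (−96.4B) = -665.6 billion.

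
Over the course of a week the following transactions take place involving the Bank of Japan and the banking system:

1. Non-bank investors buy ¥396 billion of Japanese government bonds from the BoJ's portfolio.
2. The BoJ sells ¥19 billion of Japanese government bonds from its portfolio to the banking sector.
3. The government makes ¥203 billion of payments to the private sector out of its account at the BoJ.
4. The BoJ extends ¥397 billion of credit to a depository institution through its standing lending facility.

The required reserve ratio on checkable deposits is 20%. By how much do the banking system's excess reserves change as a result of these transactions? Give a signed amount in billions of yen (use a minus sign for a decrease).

Asset sale (to non-banks) ¥396 billion: reserves −¥396B, deposits −¥396B.
OMO sale (to banks) ¥19 billion: reserves −¥19B, deposits 0.
Government spending ¥203 billion: reserves +¥203B, deposits +¥203B.
Discount-window loan ¥397 billion: reserves +¥397B, deposits 0.
Totals: Δreserves = +¥185B, Δdeposits = −¥193B.
Δrequired reserves = 20% × −¥193B = −¥38.6B.
Δexcess reserves = Δreserves − Δrequired = +¥185B − (−¥38.6B) = +¥223.6 billion.

+¥223.6 billion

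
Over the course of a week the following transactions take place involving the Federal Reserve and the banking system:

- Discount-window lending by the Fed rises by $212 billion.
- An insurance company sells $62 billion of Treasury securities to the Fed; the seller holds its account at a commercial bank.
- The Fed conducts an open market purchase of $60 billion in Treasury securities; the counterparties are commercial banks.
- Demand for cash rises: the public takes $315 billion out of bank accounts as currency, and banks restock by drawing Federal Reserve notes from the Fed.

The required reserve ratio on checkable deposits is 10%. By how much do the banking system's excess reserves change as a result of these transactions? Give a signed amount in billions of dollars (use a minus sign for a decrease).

Discount-window loan $212 billion: reserves +$212B, deposits 0.
Asset purchase (from non-banks) $62 billion: reserves +$62B, deposits +$62B.
OMO purchase (from banks) $60 billion: reserves +$60B, deposits 0.
Currency withdrawal $315 billion: reserves −$315B, deposits −$315B.
Totals: Δreserves = +$19B, Δdeposits = −$253B.
Δrequired reserves = 10% × −$253B = −$25.3B.
Δexcess reserves = Δreserves − Δrequired = +$19B − (−$25.3B) = +$44.3 billion.

+$44.3 billion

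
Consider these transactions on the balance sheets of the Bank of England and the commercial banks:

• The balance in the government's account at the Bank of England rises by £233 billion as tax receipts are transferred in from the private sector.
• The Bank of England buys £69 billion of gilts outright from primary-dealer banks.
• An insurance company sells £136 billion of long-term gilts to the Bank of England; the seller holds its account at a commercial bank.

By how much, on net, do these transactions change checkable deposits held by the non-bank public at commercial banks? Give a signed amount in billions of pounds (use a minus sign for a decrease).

Bank of England balance sheet:
  Assets:      Securities +£205B
  Liabilities: Bank reserves −£28B, Government deposits +£233B
Commercial banking system:
  Assets:      Reserves at CB −£28B, Securities −£69B
  Liabilities: Checkable deposits −£97B
So the change in checkable deposits held by the non-bank public at commercial banks is -£97 billion.

-£97 billion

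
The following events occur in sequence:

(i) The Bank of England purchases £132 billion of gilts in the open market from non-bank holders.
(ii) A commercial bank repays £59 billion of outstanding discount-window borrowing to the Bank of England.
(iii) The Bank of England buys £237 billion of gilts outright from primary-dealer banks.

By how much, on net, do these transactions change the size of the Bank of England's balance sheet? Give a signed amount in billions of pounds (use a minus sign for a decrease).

Asset purchase (from non-banks) £132 billion: a Bank of England asset is acquired → +£132B.
Discount-window repayment £59 billion: a Bank of England asset is shed → −£59B.
OMO purchase (from banks) £237 billion: a Bank of England asset is acquired → +£237B.
Net: 132 − 59 + 237 = +£310 billion.

+£310 billion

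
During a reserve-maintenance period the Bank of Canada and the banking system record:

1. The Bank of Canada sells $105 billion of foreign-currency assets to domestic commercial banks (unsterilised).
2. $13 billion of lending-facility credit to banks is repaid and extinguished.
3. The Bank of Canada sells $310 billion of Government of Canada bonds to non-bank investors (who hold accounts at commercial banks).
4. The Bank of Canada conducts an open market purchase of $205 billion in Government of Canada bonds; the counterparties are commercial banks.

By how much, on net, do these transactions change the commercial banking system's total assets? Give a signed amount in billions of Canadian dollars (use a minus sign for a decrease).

Bank of Canada balance sheet:
  Assets:      Securities −$105B, Loans to banks −$13B, Foreign assets −$105B
  Liabilities: Bank reserves −$223B
Commercial banking system:
  Assets:      Reserves at CB −$223B, Securities −$205B, Foreign assets +$105B
  Liabilities: Checkable deposits −$310B, Borrowings from CB −$13B
Change in total bank assets = -$323 billion.

-$323 billion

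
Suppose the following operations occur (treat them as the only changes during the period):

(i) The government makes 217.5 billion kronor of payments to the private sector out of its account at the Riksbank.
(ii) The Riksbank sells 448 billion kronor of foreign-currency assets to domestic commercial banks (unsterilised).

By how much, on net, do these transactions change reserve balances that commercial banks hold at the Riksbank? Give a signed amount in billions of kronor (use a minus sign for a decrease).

-230.5 billion

Riksbank balance sheet:
  Assets:      Foreign assets −448B
  Liabilities: Bank reserves −230.5B, Government deposits −217.5B
Commercial banking system:
  Assets:      Reserves at CB −230.5B, Foreign assets +448B
  Liabilities: Checkable deposits +217.5B
So the change in reserve balances that commercial banks hold at the Riksbank is -230.5 billion.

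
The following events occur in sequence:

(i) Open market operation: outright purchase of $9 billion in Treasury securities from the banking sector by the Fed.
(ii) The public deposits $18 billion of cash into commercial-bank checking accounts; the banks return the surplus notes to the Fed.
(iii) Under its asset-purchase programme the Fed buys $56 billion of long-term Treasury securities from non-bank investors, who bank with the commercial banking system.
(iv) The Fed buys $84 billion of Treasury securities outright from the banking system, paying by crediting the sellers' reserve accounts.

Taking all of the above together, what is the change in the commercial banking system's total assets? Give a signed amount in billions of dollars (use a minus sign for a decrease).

+$74 billion

Fed balance sheet:
  Assets:      Securities +$149B
  Liabilities: Bank reserves +$167B, Currency in circulation −$18B
Commercial banking system:
  Assets:      Reserves at CB +$167B, Securities −$93B
  Liabilities: Checkable deposits +$74B
Change in total bank assets = +$74 billion.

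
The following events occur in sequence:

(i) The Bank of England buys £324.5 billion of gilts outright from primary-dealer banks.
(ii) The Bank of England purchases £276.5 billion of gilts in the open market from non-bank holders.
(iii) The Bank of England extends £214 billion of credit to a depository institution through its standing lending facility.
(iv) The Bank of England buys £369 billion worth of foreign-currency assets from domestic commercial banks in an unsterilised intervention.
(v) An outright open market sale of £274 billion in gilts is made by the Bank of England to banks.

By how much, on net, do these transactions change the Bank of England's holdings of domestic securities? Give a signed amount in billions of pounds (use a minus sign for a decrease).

+£327 billion

OMO purchase (from banks) £324.5 billion: securities added to the Bank of England's portfolio → +£324.5B.
Asset purchase (from non-banks) £276.5 billion: securities added to the Bank of England's portfolio → +£276.5B.
Discount-window loan £214 billion: the Bank of England's securities portfolio is untouched → 0.
FX purchase £369 billion: the Bank of England's securities portfolio is untouched → 0.
OMO sale (to banks) £274 billion: securities removed from the Bank of England's portfolio → −£274B.
Net: 324.5 + 276.5 + 0 + 0 − 274 = +£327 billion.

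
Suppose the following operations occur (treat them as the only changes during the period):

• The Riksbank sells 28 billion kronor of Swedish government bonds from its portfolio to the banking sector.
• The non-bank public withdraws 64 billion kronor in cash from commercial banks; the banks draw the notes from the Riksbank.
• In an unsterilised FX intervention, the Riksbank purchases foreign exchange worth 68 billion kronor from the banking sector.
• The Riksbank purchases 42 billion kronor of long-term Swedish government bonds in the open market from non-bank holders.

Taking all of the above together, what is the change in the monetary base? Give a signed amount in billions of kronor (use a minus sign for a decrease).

+82 billion

Riksbank balance sheet:
  Assets:      Securities +14B, Foreign assets +68B
  Liabilities: Bank reserves +18B, Currency in circulation +64B
Monetary base = currency + reserves: +64B + (+18B) = +82 billion.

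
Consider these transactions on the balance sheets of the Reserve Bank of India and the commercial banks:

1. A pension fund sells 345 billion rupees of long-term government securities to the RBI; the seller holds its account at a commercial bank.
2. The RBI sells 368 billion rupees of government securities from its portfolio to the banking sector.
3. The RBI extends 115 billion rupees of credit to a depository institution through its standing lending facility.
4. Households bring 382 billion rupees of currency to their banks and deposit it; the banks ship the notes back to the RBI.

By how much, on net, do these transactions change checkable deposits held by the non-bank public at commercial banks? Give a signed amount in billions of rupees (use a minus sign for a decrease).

+727 billion

RBI balance sheet:
  Assets:      Securities −23B, Loans to banks +115B
  Liabilities: Bank reserves +474B, Currency in circulation −382B
Commercial banking system:
  Assets:      Reserves at CB +474B, Securities +368B
  Liabilities: Checkable deposits +727B, Borrowings from CB +115B
So the change in checkable deposits held by the non-bank public at commercial banks is +727 billion.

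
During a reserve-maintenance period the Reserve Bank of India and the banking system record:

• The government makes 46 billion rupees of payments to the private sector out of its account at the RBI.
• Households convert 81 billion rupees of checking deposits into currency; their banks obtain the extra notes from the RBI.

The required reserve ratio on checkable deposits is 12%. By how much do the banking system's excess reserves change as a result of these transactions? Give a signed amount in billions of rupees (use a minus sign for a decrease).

Government spending 46 billion rupees: reserves +46B, deposits +46B.
Currency withdrawal 81 billion rupees: reserves −81B, deposits −81B.
Totals: Δreserves = −35B, Δdeposits = −35B.
Δrequired reserves = 12% × −35B = −4.2B.
Δexcess reserves = Δreserves − Δrequired = −35B − (−4.2B) = -30.8 billion.

-30.8 billion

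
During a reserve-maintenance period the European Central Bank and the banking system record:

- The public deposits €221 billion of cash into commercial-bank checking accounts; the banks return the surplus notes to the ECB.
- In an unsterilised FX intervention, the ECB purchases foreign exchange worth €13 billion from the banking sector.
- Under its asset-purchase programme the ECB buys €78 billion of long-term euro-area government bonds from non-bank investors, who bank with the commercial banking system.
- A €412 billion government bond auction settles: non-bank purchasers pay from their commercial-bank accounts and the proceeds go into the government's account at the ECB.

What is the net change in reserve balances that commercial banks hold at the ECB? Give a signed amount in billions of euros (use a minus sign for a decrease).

-€100 billion

ECB balance sheet:
  Assets:      Securities +€78B, Foreign assets +€13B
  Liabilities: Bank reserves −€100B, Currency in circulation −€221B, Government deposits +€412B
So the change in reserve balances that commercial banks hold at the ECB is -€100 billion.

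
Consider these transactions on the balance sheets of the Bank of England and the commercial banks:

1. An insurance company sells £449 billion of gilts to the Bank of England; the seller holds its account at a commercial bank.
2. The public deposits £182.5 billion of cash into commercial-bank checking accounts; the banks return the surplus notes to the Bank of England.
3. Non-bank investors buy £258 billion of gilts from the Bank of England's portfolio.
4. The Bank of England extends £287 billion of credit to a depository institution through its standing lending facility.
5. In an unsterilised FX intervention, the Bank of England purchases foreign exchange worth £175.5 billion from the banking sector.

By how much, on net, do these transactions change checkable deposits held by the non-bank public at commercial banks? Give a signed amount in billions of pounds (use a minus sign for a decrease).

Bank of England balance sheet:
  Assets:      Securities +£191B, Loans to banks +£287B, Foreign assets +£175.5B
  Liabilities: Bank reserves +£836B, Currency in circulation −£182.5B
Commercial banking system:
  Assets:      Reserves at CB +£836B, Foreign assets −£175.5B
  Liabilities: Checkable deposits +£373.5B, Borrowings from CB +£287B
So the change in checkable deposits held by the non-bank public at commercial banks is +£373.5 billion.

+£373.5 billion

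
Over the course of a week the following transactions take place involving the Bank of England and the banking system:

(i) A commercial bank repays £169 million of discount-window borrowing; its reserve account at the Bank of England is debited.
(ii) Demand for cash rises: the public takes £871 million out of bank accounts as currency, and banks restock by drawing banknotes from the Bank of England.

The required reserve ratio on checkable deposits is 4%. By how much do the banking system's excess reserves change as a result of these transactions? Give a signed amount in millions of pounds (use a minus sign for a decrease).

-£1005.16 million

Discount-window repayment £169 million: reserves −£169M, deposits 0.
Currency withdrawal £871 million: reserves −£871M, deposits −£871M.
Totals: Δreserves = −£1040M, Δdeposits = −£871M.
Δrequired reserves = 4% × −£871M = −£34.84M.
Δexcess reserves = Δreserves − Δrequired = −£1040M − (−£34.84M) = -£1005.16 million.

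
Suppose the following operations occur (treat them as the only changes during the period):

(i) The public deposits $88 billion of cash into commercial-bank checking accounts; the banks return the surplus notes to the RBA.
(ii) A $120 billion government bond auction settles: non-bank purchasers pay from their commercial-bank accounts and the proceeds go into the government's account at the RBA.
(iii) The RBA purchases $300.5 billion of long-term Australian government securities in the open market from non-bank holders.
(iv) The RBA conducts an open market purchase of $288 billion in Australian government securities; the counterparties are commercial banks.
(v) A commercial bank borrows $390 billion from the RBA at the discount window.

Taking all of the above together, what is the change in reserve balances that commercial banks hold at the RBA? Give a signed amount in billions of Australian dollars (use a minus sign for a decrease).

Currency deposit $88 billion: returned notes are swapped for reserve credit → +$88B.
Government account inflow $120 billion: funds move from bank reserves into the government account → −$120B.
Asset purchase (from non-banks) $300.5 billion: the RBA pays by crediting reserve accounts → +$300.5B.
OMO purchase (from banks) $288 billion: the RBA pays by crediting reserve accounts → +$288B.
Discount-window loan $390 billion: the loan is credited to the bank's reserve account → +$390B.
Net: 88 − 120 + 300.5 + 288 + 390 = +$946.5 billion.

+$946.5 billion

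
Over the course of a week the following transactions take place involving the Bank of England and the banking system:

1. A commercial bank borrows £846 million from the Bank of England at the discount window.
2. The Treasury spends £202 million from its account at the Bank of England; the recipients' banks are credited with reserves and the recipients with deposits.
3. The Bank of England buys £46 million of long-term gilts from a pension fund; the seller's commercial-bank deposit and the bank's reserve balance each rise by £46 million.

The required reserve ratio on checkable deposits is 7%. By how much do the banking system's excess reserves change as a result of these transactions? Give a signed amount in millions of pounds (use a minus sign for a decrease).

+£1076.64 million

Discount-window loan £846 million: reserves +£846M, deposits 0.
Government spending £202 million: reserves +£202M, deposits +£202M.
Asset purchase (from non-banks) £46 million: reserves +£46M, deposits +£46M.
Totals: Δreserves = +£1094M, Δdeposits = +£248M.
Δrequired reserves = 7% × +£248M = +£17.36M.
Δexcess reserves = Δreserves − Δrequired = +£1094M − (+£17.36M) = +£1076.64 million.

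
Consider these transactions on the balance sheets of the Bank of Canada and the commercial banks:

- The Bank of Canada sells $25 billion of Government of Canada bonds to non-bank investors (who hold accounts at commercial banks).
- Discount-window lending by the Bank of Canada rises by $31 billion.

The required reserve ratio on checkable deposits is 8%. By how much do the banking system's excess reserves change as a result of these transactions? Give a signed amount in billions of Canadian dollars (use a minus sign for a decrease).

+$8 billion

Asset sale (to non-banks) $25 billion: reserves −$25B, deposits −$25B.
Discount-window loan $31 billion: reserves +$31B, deposits 0.
Totals: Δreserves = +$6B, Δdeposits = −$25B.
Δrequired reserves = 8% × −$25B = −$2B.
Δexcess reserves = Δreserves − Δrequired = +$6B − (−$2B) = +$8 billion.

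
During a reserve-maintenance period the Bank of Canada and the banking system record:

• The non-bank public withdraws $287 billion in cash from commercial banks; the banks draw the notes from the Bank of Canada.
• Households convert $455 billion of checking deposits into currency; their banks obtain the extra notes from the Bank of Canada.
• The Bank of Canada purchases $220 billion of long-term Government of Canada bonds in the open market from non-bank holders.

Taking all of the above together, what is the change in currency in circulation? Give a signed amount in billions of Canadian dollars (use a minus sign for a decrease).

+$742 billion

Bank of Canada balance sheet:
  Assets:      Securities +$220B
  Liabilities: Bank reserves −$522B, Currency in circulation +$742B
Commercial banking system:
  Assets:      Reserves at CB −$522B
  Liabilities: Checkable deposits −$522B
So the change in currency in circulation is +$742 billion.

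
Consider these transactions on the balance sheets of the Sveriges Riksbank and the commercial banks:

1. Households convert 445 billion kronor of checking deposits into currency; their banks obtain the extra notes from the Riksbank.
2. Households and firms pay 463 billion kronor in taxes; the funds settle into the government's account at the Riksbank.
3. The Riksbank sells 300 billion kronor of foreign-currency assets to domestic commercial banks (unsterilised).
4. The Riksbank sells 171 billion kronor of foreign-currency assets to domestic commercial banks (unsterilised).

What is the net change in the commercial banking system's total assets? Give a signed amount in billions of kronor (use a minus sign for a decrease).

Currency withdrawal 445 billion kronor: bank balance sheets shrink → −445B.
Government account inflow 463 billion kronor: bank balance sheets shrink → −463B.
FX sale 300 billion kronor: just an asset swap on bank balance sheets → 0.
FX sale 171 billion kronor: just an asset swap on bank balance sheets → 0.
Net: −445 − 463 + 0 + 0 = -908 billion.

-908 billion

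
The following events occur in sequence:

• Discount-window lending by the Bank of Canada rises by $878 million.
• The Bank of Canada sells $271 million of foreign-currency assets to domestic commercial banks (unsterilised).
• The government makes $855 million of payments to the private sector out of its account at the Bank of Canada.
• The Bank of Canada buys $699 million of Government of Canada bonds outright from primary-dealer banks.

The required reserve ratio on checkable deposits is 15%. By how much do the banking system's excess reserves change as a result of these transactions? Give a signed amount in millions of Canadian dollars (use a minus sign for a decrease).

+$2032.75 million

Discount-window loan $878 million: reserves +$878M, deposits 0.
FX sale $271 million: reserves −$271M, deposits 0.
Government spending $855 million: reserves +$855M, deposits +$855M.
OMO purchase (from banks) $699 million: reserves +$699M, deposits 0.
Totals: Δreserves = +$2161M, Δdeposits = +$855M.
Δrequired reserves = 15% × +$855M = +$128.25M.
Δexcess reserves = Δreserves − Δrequired = +$2161M − (+$128.25M) = +$2032.75 million.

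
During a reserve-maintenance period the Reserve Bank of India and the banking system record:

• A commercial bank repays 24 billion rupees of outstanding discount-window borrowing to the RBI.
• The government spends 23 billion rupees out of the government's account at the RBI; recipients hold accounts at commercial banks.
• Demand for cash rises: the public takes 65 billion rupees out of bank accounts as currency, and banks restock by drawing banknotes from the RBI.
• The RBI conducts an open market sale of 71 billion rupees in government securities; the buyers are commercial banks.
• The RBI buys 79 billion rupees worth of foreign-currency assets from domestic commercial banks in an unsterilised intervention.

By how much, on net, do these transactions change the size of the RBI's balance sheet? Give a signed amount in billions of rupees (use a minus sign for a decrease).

-16 billion

RBI balance sheet:
  Assets:      Securities −71B, Loans to banks −24B, Foreign assets +79B
  Liabilities: Bank reserves −58B, Currency in circulation +65B, Government deposits −23B
Change in total RBI assets = -16 billion.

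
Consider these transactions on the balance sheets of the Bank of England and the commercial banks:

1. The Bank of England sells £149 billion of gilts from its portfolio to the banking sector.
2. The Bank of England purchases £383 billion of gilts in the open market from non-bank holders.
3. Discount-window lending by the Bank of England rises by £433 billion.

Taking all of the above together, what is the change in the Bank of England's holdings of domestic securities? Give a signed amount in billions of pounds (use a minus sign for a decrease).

OMO sale (to banks) £149 billion: securities removed from the Bank of England's portfolio → −£149B.
Asset purchase (from non-banks) £383 billion: securities added to the Bank of England's portfolio → +£383B.
Discount-window loan £433 billion: the Bank of England's securities portfolio is untouched → 0.
Net: −149 + 383 + 0 = +£234 billion.

+£234 billion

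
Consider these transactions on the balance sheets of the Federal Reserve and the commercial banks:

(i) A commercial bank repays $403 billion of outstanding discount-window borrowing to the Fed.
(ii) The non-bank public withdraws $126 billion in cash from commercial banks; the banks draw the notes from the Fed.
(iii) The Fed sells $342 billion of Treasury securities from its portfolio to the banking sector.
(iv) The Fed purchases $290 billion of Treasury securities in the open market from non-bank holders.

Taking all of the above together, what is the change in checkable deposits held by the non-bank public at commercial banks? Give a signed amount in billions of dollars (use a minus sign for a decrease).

Fed balance sheet:
  Assets:      Securities −$52B, Loans to banks −$403B
  Liabilities: Bank reserves −$581B, Currency in circulation +$126B
Commercial banking system:
  Assets:      Reserves at CB −$581B, Securities +$342B
  Liabilities: Checkable deposits +$164B, Borrowings from CB −$403B
So the change in checkable deposits held by the non-bank public at commercial banks is +$164 billion.

+$164 billion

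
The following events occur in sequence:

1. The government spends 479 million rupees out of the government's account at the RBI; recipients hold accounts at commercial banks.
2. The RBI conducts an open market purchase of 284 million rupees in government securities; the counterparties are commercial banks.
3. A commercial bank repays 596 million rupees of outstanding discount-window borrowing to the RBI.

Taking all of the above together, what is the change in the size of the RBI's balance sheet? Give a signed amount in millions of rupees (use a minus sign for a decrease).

-312 million

Government spending 479 million rupees: only the composition of liabilities changes → 0.
OMO purchase (from banks) 284 million rupees: an RBI asset is acquired → +284M.
Discount-window repayment 596 million rupees: an RBI asset is shed → −596M.
Net: 0 + 284 − 596 = -312 million.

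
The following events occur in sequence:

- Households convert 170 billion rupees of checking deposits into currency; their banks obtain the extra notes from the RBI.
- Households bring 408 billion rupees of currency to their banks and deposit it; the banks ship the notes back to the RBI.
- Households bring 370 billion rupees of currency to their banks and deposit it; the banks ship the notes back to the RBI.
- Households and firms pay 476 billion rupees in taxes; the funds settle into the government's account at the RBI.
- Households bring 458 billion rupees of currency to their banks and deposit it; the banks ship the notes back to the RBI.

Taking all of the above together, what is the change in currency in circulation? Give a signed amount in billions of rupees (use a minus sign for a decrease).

-1066 billion

Currency withdrawal 170 billion rupees: notes leave the central bank → +170B.
Currency deposit 408 billion rupees: notes return to the central bank → −408B.
Currency deposit 370 billion rupees: notes return to the central bank → −370B.
Government account inflow 476 billion rupees: no currency enters or leaves circulation → 0.
Currency deposit 458 billion rupees: notes return to the central bank → −458B.
Net: 170 − 408 − 370 + 0 − 458 = -1066 billion.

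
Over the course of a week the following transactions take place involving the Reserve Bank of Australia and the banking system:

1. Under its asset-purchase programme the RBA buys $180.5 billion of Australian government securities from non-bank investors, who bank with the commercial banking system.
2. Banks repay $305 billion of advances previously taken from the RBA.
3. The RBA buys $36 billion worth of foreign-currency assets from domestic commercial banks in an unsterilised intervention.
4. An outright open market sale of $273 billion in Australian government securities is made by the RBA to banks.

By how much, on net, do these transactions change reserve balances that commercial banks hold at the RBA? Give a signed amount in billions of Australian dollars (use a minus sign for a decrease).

-$361.5 billion

Asset purchase (from non-banks) $180.5 billion: the RBA pays by crediting reserve accounts → +$180.5B.
Discount-window repayment $305 billion: repayment is debited from reserves → −$305B.
FX purchase $36 billion: the RBA pays by crediting reserve accounts → +$36B.
OMO sale (to banks) $273 billion: the buying banks pay out of their reserve balances → −$273B.
Net: 180.5 − 305 + 36 − 273 = -$361.5 billion.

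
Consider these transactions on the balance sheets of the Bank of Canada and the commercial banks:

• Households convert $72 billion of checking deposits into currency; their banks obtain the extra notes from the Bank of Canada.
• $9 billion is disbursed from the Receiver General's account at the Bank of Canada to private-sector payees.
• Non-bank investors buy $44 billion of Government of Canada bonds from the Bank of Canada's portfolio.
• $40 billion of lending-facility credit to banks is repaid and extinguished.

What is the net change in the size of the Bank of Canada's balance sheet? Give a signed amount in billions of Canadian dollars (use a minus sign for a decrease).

-$84 billion

Bank of Canada balance sheet:
  Assets:      Securities −$44B, Loans to banks −$40B
  Liabilities: Bank reserves −$147B, Currency in circulation +$72B, Government deposits −$9B
Commercial banking system:
  Assets:      Reserves at CB −$147B
  Liabilities: Checkable deposits −$107B, Borrowings from CB −$40B
Change in total Bank of Canada assets = -$84 billion.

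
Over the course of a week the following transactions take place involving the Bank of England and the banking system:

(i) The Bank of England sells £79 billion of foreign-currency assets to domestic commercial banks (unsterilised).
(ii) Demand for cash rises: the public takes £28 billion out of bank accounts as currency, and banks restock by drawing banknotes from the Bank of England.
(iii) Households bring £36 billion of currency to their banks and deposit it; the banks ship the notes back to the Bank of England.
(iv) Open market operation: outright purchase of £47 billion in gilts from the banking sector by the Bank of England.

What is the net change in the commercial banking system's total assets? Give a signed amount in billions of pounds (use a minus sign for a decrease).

FX sale £79 billion: just an asset swap on bank balance sheets → 0.
Currency withdrawal £28 billion: bank balance sheets shrink → −£28B.
Currency deposit £36 billion: bank balance sheets expand → +£36B.
OMO purchase (from banks) £47 billion: just an asset swap on bank balance sheets → 0.
Net: 0 − 28 + 36 + 0 = +£8 billion.

+£8 billion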